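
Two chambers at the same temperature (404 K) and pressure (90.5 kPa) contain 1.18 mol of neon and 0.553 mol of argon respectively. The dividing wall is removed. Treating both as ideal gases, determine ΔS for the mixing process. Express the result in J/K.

Mole fractions: x_A = 1.18/1.73 = 0.681, x_B = 0.319.
ΔS_mix = −R(n_A ln x_A + n_B ln x_B) = −8.314 × (1.18 ln 0.681 + 0.553 ln 0.319) = 9.02 J/K.

ΔS_mix = 9.02 J/K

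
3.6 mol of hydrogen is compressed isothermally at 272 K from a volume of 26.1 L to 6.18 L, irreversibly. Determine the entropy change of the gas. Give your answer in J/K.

ΔS_gas = -43.1 J/K

Entropy is a state function, so ΔS_gas depends only on the end states.
For an isothermal ideal gas ΔS_gas = nR ln(V₂/V₁) = 3.6 × 8.314 × ln(6.18/26.1) = -43.1 J/K.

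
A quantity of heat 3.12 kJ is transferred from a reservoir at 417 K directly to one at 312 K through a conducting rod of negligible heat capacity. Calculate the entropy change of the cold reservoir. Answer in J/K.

The cold reservoir gains heat Q, so ΔS_cold = +Q/T_C = 3120/312 = 10 J/K.

ΔS_cold = 10 J/K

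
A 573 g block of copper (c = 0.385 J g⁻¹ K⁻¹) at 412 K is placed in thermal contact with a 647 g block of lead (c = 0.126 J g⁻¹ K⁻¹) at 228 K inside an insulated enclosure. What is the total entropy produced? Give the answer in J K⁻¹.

Energy balance: T_f = (m₁c₁T₁ + m₂c₂T₂)/(m₁c₁ + m₂c₂) = 362.35 K.
ΔS₁ = m₁c₁ ln(T_f/T₁) = 220.605 × ln(362.35/412) = -28.33 J/K.
ΔS₂ = m₂c₂ ln(T_f/T₂) = 81.522 × ln(362.35/228) = 37.77 J/K.
ΔS_total = -28.33 + 37.77 = 9.44 J/K.

ΔS_total = 9.44 J/K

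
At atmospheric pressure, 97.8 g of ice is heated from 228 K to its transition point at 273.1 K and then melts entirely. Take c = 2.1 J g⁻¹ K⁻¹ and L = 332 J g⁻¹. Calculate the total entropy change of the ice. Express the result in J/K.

ΔS = 156 J/K

Warming step: ΔS₁ = m c ln(T_tr/T_i) = 97.8 × 2.1 × ln(273.1/228) = 37.07 J/K.
Phase change: ΔS₂ = +mL/T_tr = 97.8 × 332 / 273.1 = 118.9 J/K.
ΔS_total = (37.07) + (118.9) = 156 J/K.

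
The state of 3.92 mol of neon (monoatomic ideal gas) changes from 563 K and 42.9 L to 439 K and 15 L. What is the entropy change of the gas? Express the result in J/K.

Entropy is a state function: ΔS = nC_V ln(T₂/T₁) + nR ln(V₂/V₁), with C_V = 3R/2 = 12.47 J mol⁻¹ K⁻¹ for a monoatomic ideal gas.
ΔS = 3.92 × [12.47 × ln(439/563) + 8.314 × ln(15/42.9)] = -46.4 J/K.

ΔS = -46.4 J/K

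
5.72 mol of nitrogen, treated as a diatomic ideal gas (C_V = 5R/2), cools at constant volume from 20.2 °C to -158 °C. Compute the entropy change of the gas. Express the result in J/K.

In kelvin: T₁ = 293.35 K, T₂ = 115.15 K. At constant volume, ΔS = nC_V ln(T₂/T₁) with C_V = 5R/2 = 20.79 J mol⁻¹ K⁻¹.
ΔS = 5.72 × 20.79 × ln(115.15/293.35) = -111 J/K.

ΔS = -111 J/K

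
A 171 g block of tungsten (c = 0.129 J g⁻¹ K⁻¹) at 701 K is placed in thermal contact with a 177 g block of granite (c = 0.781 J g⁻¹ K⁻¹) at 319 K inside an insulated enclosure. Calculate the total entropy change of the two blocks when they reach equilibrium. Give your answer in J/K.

Energy balance: T_f = (m₁c₁T₁ + m₂c₂T₂)/(m₁c₁ + m₂c₂) = 371.57 K.
ΔS₁ = m₁c₁ ln(T_f/T₁) = 22.059 × ln(371.57/701) = -14.002 J/K.
ΔS₂ = m₂c₂ ln(T_f/T₂) = 138.237 × ln(371.57/319) = 21.087 J/K.
ΔS_total = -14.002 + 21.087 = 7.08 J/K.

ΔS_total = 7.08 J/K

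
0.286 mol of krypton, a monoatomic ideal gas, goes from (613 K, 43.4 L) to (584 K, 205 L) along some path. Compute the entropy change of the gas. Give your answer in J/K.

Entropy is a state function: ΔS = nC_V ln(T₂/T₁) + nR ln(V₂/V₁), with C_V = 3R/2 = 12.47 J mol⁻¹ K⁻¹ for a monoatomic ideal gas.
ΔS = 0.286 × [12.47 × ln(584/613) + 8.314 × ln(205/43.4)] = 3.52 J/K.

ΔS = 3.52 J/K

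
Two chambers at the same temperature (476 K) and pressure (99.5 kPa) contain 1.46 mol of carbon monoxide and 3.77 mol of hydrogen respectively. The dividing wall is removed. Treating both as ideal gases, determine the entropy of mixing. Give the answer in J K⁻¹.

Mole fractions: x_A = 1.46/5.23 = 0.279, x_B = 0.721.
ΔS_mix = −R(n_A ln x_A + n_B ln x_B) = −8.314 × (1.46 ln 0.279 + 3.77 ln 0.721) = 25.7 J/K.

ΔS_mix = 25.7 J/K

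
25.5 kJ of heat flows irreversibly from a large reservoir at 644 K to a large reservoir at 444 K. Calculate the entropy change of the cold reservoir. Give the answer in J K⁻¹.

The cold reservoir gains heat Q, so ΔS_cold = +Q/T_C = 25500/444 = 57.4 J/K.

ΔS_cold = 57.4 J/K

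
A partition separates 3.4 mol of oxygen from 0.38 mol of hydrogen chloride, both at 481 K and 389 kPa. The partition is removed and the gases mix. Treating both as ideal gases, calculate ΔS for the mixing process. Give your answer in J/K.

Mole fractions: x_A = 3.4/3.78 = 0.899, x_B = 0.101.
ΔS_mix = −R(n_A ln x_A + n_B ln x_B) = −8.314 × (3.4 ln 0.899 + 0.38 ln 0.101) = 10.3 J/K.

ΔS_mix = 10.3 J/K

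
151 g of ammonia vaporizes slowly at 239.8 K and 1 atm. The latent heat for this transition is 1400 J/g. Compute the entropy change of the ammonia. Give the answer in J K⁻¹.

Heat absorbed by the substance: Q = mL = 151 × 1400 = 211400 J.
At constant T, ΔS = Q_rev/T = 211400 / 239.8 = 882 J/K.

ΔS = 882 J/K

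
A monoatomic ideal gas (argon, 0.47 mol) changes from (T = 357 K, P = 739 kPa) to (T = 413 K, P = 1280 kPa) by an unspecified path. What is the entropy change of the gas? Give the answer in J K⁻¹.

ΔS = -0.723 J/K

ΔS = nC_p ln(T₂/T₁) − nR ln(P₂/P₁), with C_p = 5R/2 = 20.79 J mol⁻¹ K⁻¹ for a monoatomic ideal gas.
ΔS = 0.47 × [20.79 × ln(413/357) − 8.314 × ln(1280/739)] = -0.723 J/K.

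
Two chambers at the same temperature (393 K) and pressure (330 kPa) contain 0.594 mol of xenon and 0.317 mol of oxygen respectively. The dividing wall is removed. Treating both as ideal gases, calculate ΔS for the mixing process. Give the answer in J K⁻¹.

ΔS_mix = 4.89 J/K

Mole fractions: x_A = 0.594/0.911 = 0.652, x_B = 0.348.
ΔS_mix = −R(n_A ln x_A + n_B ln x_B) = −8.314 × (0.594 ln 0.652 + 0.317 ln 0.348) = 4.89 J/K.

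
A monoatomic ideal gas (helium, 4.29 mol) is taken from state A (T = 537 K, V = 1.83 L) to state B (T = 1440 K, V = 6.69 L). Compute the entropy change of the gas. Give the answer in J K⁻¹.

ΔS = 99 J/K

Entropy is a state function: ΔS = nC_V ln(T₂/T₁) + nR ln(V₂/V₁), with C_V = 3R/2 = 12.47 J mol⁻¹ K⁻¹ for a monoatomic ideal gas.
ΔS = 4.29 × [12.47 × ln(1440/537) + 8.314 × ln(6.69/1.83)] = 99 J/K.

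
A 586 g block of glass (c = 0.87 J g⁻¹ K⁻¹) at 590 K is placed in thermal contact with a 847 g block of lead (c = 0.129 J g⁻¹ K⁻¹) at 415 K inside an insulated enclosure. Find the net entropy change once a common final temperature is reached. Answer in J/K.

Energy balance: T_f = (m₁c₁T₁ + m₂c₂T₂)/(m₁c₁ + m₂c₂) = 559.11 K.
ΔS₁ = m₁c₁ ln(T_f/T₁) = 509.82 × ln(559.11/590) = -27.41 J/K.
ΔS₂ = m₂c₂ ln(T_f/T₂) = 109.263 × ln(559.11/415) = 32.57 J/K.
ΔS_total = -27.41 + 32.57 = 5.16 J/K.

ΔS_total = 5.16 J/K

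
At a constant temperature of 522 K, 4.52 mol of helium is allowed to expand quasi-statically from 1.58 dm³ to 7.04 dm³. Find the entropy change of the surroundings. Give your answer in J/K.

ΔS_surr = -56.2 J/K

For an isothermal ideal gas ΔS_gas = nR ln(V₂/V₁) = 4.52 × 8.314 × ln(7.04/1.58) = 56.2 J/K.
The process is reversible, so ΔS_surr = −ΔS_gas = -56.2 J/K and ΔS_universe = 0.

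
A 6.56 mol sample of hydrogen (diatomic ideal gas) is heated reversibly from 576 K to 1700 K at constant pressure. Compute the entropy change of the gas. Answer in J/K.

At constant pressure, ΔS = nC_p ln(T₂/T₁) with C_p = 7R/2 = 29.1 J mol⁻¹ K⁻¹.
ΔS = 6.56 × 29.1 × ln(1700/576) = 207 J/K.

ΔS = 207 J/K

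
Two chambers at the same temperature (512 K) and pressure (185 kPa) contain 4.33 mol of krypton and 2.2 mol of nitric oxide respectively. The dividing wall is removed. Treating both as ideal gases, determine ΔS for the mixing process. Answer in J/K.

Mole fractions: x_A = 4.33/6.53 = 0.663, x_B = 0.337.
ΔS_mix = −R(n_A ln x_A + n_B ln x_B) = −8.314 × (4.33 ln 0.663 + 2.2 ln 0.337) = 34.7 J/K.

ΔS_mix = 34.7 J/K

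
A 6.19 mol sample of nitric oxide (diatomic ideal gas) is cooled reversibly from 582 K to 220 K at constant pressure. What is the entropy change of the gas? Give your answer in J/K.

ΔS = -175 J/K

At constant pressure, ΔS = nC_p ln(T₂/T₁) with C_p = 7R/2 = 29.1 J mol⁻¹ K⁻¹.
ΔS = 6.19 × 29.1 × ln(220/582) = -175 J/K.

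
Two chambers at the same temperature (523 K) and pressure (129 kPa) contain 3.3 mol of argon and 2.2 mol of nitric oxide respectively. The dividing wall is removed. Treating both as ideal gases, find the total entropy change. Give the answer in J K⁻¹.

ΔS_mix = 30.8 J/K

Mole fractions: x_A = 3.3/5.5 = 0.6, x_B = 0.4.
ΔS_mix = −R(n_A ln x_A + n_B ln x_B) = −8.314 × (3.3 ln 0.6 + 2.2 ln 0.4) = 30.8 J/K.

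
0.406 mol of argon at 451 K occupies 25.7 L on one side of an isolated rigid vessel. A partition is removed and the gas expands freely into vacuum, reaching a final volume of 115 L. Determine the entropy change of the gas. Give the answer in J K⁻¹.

ΔS_gas = 5.06 J/K

No heat is exchanged and no work is done, so the ideal-gas temperature stays constant.
Entropy is a state function; using a reversible isothermal path, ΔS_gas = nR ln(V₂/V₁) = 0.406 × 8.314 × ln(115/25.7) = 5.06 J/K.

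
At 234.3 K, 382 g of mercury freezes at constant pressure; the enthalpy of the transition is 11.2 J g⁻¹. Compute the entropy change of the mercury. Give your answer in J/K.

Heat released by the substance: Q = −mL = −382 × 11.2 = −4278.4 J.
At constant T, ΔS = Q_rev/T = −4278.4 / 234.3 = -18.3 J/K.

ΔS = -18.3 J/K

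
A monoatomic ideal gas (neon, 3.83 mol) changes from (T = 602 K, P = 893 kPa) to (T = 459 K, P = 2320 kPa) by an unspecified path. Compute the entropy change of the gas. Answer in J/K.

ΔS = nC_p ln(T₂/T₁) − nR ln(P₂/P₁), with C_p = 5R/2 = 20.79 J mol⁻¹ K⁻¹ for a monoatomic ideal gas.
ΔS = 3.83 × [20.79 × ln(459/602) − 8.314 × ln(2320/893)] = -52 J/K.

ΔS = -52 J/K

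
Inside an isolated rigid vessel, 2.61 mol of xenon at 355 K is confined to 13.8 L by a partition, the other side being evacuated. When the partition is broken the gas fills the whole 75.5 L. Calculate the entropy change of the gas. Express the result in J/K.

For an ideal gas in free expansion Q = 0 and W = 0, so T is unchanged.
Entropy is a state function; using a reversible isothermal path, ΔS_gas = nR ln(V₂/V₁) = 2.61 × 8.314 × ln(75.5/13.8) = 36.9 J/K.

ΔS_gas = 36.9 J/K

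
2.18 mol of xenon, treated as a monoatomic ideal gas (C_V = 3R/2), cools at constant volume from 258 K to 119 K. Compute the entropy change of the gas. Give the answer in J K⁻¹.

ΔS = -21 J/K

At constant volume, ΔS = nC_V ln(T₂/T₁) with C_V = 3R/2 = 12.47 J mol⁻¹ K⁻¹.
ΔS = 2.18 × 12.47 × ln(119/258) = -21 J/K.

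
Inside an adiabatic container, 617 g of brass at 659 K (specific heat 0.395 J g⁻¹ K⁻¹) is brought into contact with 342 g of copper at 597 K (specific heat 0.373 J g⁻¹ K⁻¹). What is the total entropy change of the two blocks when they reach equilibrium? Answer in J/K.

ΔS_total = 0.404 J/K

Energy balance: T_f = (m₁c₁T₁ + m₂c₂T₂)/(m₁c₁ + m₂c₂) = 637.7 K.
ΔS₁ = m₁c₁ ln(T_f/T₁) = 243.715 × ln(637.7/659) = -8.0082 J/K.
ΔS₂ = m₂c₂ ln(T_f/T₂) = 127.566 × ln(637.7/597) = 8.4127 J/K.
ΔS_total = -8.0082 + 8.4127 = 0.404 J/K.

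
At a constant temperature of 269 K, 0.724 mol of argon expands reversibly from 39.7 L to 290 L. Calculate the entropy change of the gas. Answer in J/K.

ΔS_gas = 12 J/K

For an isothermal ideal gas ΔS_gas = nR ln(V₂/V₁) = 0.724 × 8.314 × ln(290/39.7) = 12 J/K.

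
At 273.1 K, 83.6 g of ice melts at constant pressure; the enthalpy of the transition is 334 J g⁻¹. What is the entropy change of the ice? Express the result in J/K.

Heat absorbed by the substance: Q = mL = 83.6 × 334 = 27922.4 J.
At constant T, ΔS = Q_rev/T = 27922.4 / 273.1 = 102 J/K.

ΔS = 102 J/K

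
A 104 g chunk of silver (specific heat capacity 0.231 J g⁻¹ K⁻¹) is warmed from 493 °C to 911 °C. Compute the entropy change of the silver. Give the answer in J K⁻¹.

ΔS = 10.5 J/K

In kelvin: T₁ = 766.15 K, T₂ = 1184.15 K. ΔS = ∫dQ_rev/T = m c ln(T₂/T₁) = 104 × 0.231 × ln(1184.15/766.15) = 10.5 J/K.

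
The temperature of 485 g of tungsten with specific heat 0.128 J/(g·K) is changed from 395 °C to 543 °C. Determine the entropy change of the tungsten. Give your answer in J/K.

ΔS = 12.4 J/K

In kelvin: T₁ = 668.15 K, T₂ = 816.15 K. ΔS = ∫dQ_rev/T = m c ln(T₂/T₁) = 485 × 0.128 × ln(816.15/668.15) = 12.4 J/K.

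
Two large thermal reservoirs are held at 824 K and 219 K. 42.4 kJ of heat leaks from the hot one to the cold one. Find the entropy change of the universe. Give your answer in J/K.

ΔS_total = 142 J/K

ΔS_hot = −Q/T_H = −42400/824 = -51.46 J/K and ΔS_cold = +Q/T_C = 42400/219 = 193.6 J/K.
ΔS_total = -51.46 + 193.6 = 142 J/K, positive as the second law requires.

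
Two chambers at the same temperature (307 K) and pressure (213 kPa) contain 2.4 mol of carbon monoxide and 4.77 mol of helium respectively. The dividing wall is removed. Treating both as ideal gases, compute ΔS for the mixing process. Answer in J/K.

Mole fractions: x_A = 2.4/7.17 = 0.335, x_B = 0.665.
ΔS_mix = −R(n_A ln x_A + n_B ln x_B) = −8.314 × (2.4 ln 0.335 + 4.77 ln 0.665) = 38 J/K.

ΔS_mix = 38 J/K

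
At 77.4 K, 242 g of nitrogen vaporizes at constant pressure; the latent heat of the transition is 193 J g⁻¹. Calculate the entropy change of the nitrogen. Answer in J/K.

ΔS = 603 J/K

Heat absorbed by the substance: Q = mL = 242 × 193 = 46706 J.
At constant T, ΔS = Q_rev/T = 46706 / 77.4 = 603 J/K.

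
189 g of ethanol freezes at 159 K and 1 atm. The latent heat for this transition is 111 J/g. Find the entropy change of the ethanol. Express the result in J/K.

Heat released by the substance: Q = −mL = −189 × 111 = −20979 J.
At constant T, ΔS = Q_rev/T = −20979 / 159 = -132 J/K.

ΔS = -132 J/K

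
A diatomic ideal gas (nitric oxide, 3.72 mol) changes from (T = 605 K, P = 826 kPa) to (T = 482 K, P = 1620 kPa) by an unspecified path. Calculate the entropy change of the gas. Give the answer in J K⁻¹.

ΔS = -45.4 J/K

ΔS = nC_p ln(T₂/T₁) − nR ln(P₂/P₁), with C_p = 7R/2 = 29.1 J mol⁻¹ K⁻¹ for a diatomic ideal gas.
ΔS = 3.72 × [29.1 × ln(482/605) − 8.314 × ln(1620/826)] = -45.4 J/K.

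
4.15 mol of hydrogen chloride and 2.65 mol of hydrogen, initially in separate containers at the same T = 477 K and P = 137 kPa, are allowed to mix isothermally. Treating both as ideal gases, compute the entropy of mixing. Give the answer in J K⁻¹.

Mole fractions: x_A = 4.15/6.8 = 0.61, x_B = 0.39.
ΔS_mix = −R(n_A ln x_A + n_B ln x_B) = −8.314 × (4.15 ln 0.61 + 2.65 ln 0.39) = 37.8 J/K.

ΔS_mix = 37.8 J/K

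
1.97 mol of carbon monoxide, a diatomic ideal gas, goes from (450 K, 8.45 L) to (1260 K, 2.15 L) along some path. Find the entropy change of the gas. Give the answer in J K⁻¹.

Entropy is a state function: ΔS = nC_V ln(T₂/T₁) + nR ln(V₂/V₁), with C_V = 5R/2 = 20.79 J mol⁻¹ K⁻¹ for a diatomic ideal gas.
ΔS = 1.97 × [20.79 × ln(1260/450) + 8.314 × ln(2.15/8.45)] = 19.7 J/K.

ΔS = 19.7 J/K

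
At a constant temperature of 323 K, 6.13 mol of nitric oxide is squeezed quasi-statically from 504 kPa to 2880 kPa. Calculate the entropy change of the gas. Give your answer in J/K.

For an isothermal ideal gas ΔS_gas = nR ln(P₁/P₂) = 6.13 × 8.314 × ln(504/2880) = -88.8 J/K.

ΔS_gas = -88.8 J/K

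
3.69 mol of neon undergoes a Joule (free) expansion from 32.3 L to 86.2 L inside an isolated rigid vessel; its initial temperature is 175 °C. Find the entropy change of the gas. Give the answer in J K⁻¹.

ΔS_gas = 30.1 J/K

No heat is exchanged and no work is done, so the ideal-gas temperature stays constant.
Entropy is a state function; using a reversible isothermal path, ΔS_gas = nR ln(V₂/V₁) = 3.69 × 8.314 × ln(86.2/32.3) = 30.1 J/K.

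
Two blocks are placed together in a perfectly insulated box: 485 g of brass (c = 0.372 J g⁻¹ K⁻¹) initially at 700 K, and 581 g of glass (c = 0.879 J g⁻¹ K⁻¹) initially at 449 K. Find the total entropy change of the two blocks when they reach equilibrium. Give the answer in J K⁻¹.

ΔS_total = 14 J/K

Energy balance: T_f = (m₁c₁T₁ + m₂c₂T₂)/(m₁c₁ + m₂c₂) = 514.52 K.
ΔS₁ = m₁c₁ ln(T_f/T₁) = 180.42 × ln(514.52/700) = -55.54 J/K.
ΔS₂ = m₂c₂ ln(T_f/T₂) = 510.699 × ln(514.52/449) = 69.57 J/K.
ΔS_total = -55.54 + 69.57 = 14 J/K.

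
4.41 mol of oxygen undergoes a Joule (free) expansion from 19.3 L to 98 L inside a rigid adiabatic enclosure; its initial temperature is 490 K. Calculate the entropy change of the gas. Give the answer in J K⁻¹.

For an ideal gas in free expansion Q = 0 and W = 0, so T is unchanged.
Entropy is a state function; using a reversible isothermal path, ΔS_gas = nR ln(V₂/V₁) = 4.41 × 8.314 × ln(98/19.3) = 59.6 J/K.

ΔS_gas = 59.6 J/K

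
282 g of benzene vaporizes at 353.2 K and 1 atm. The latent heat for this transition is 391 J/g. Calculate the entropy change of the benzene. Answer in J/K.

Heat absorbed by the substance: Q = mL = 282 × 391 = 110262 J.
At constant T, ΔS = Q_rev/T = 110262 / 353.2 = 312 J/K.

ΔS = 312 J/K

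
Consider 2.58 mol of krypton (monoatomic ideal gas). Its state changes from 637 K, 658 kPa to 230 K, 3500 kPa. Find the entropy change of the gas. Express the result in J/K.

ΔS = -90.5 J/K

ΔS = nC_p ln(T₂/T₁) − nR ln(P₂/P₁), with C_p = 5R/2 = 20.79 J mol⁻¹ K⁻¹ for a monoatomic ideal gas.
ΔS = 2.58 × [20.79 × ln(230/637) − 8.314 × ln(3500/658)] = -90.5 J/K.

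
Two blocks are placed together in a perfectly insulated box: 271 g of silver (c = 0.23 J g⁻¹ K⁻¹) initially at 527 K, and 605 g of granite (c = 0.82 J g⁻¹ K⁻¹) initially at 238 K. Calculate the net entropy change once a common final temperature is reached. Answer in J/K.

Energy balance: T_f = (m₁c₁T₁ + m₂c₂T₂)/(m₁c₁ + m₂c₂) = 270.26 K.
ΔS₁ = m₁c₁ ln(T_f/T₁) = 62.33 × ln(270.26/527) = -41.63 J/K.
ΔS₂ = m₂c₂ ln(T_f/T₂) = 496.1 × ln(270.26/238) = 63.06 J/K.
ΔS_total = -41.63 + 63.06 = 21.4 J/K.

ΔS_total = 21.4 J/K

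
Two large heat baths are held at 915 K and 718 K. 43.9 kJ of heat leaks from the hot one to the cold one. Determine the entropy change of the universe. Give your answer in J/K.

ΔS_total = 13.2 J/K

ΔS_hot = −Q/T_H = −43900/915 = -47.98 J/K and ΔS_cold = +Q/T_C = 43900/718 = 61.14 J/K.
ΔS_total = -47.98 + 61.14 = 13.2 J/K, positive as the second law requires.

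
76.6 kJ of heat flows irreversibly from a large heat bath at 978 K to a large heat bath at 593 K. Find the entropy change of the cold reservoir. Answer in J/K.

The cold reservoir gains heat Q, so ΔS_cold = +Q/T_C = 76600/593 = 129 J/K.

ΔS_cold = 129 J/K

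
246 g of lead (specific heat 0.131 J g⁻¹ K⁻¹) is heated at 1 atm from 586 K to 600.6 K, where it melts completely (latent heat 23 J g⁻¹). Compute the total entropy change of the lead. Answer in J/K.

Warming step: ΔS₁ = m c ln(T_tr/T_i) = 246 × 0.131 × ln(600.6/586) = 0.7931 J/K.
Phase change: ΔS₂ = +mL/T_tr = 246 × 23 / 600.6 = 9.421 J/K.
ΔS_total = (0.7931) + (9.421) = 10.2 J/K.

ΔS = 10.2 J/K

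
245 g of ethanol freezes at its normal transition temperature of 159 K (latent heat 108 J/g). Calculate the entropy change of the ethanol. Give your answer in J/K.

ΔS = -166 J/K

Heat released by the substance: Q = −mL = −245 × 108 = −26460 J.
At constant T, ΔS = Q_rev/T = −26460 / 159 = -166 J/K.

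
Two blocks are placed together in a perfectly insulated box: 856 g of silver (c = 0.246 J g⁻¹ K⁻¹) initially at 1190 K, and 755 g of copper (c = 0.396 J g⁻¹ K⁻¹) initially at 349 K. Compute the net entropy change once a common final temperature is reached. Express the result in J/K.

ΔS_total = 93.8 J/K

Energy balance: T_f = (m₁c₁T₁ + m₂c₂T₂)/(m₁c₁ + m₂c₂) = 696.55 K.
ΔS₁ = m₁c₁ ln(T_f/T₁) = 210.576 × ln(696.55/1190) = -112.8 J/K.
ΔS₂ = m₂c₂ ln(T_f/T₂) = 298.98 × ln(696.55/349) = 206.6 J/K.
ΔS_total = -112.8 + 206.6 = 93.8 J/K.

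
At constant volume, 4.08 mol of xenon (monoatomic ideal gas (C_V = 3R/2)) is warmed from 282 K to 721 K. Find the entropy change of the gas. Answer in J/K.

At constant volume, ΔS = nC_V ln(T₂/T₁) with C_V = 3R/2 = 12.47 J mol⁻¹ K⁻¹.
ΔS = 4.08 × 12.47 × ln(721/282) = 47.8 J/K.

ΔS = 47.8 J/K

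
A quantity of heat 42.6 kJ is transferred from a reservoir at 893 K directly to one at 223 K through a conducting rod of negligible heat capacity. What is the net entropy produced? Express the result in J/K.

ΔS_total = 143 J/K

ΔS_hot = −Q/T_H = −42600/893 = -47.7 J/K and ΔS_cold = +Q/T_C = 42600/223 = 191 J/K.
ΔS_total = -47.7 + 191 = 143 J/K, positive as the second law requires.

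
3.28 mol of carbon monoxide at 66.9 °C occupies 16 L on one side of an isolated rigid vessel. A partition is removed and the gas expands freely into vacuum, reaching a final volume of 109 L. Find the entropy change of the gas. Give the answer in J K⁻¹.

ΔS_gas = 52.3 J/K

No heat is exchanged and no work is done, so the ideal-gas temperature stays constant.
Entropy is a state function; using a reversible isothermal path, ΔS_gas = nR ln(V₂/V₁) = 3.28 × 8.314 × ln(109/16) = 52.3 J/K.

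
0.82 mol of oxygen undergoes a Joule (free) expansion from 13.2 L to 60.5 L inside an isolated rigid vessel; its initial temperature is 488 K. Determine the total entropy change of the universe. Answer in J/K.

ΔS_universe = 10.4 J/K

For an ideal gas in free expansion Q = 0 and W = 0, so T is unchanged.
Entropy is a state function; using a reversible isothermal path, ΔS_gas = nR ln(V₂/V₁) = 0.82 × 8.314 × ln(60.5/13.2) = 10.4 J/K.
The insulated surroundings exchange no heat, so ΔS_surr = 0 and ΔS_universe = ΔS_gas.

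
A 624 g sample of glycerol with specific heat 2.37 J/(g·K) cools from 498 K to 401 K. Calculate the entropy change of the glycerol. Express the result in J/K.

ΔS = ∫dQ_rev/T = m c ln(T₂/T₁) = 624 × 2.37 × ln(401/498) = -320 J/K.

ΔS = -320 J/K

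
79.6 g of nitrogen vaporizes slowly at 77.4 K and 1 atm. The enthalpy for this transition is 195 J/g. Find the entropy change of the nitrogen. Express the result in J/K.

Heat absorbed by the substance: Q = mL = 79.6 × 195 = 15522 J.
At constant T, ΔS = Q_rev/T = 15522 / 77.4 = 201 J/K.

ΔS = 201 J/K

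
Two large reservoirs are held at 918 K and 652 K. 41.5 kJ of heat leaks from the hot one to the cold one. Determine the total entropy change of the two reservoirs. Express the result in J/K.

ΔS_hot = −Q/T_H = −41500/918 = -45.21 J/K and ΔS_cold = +Q/T_C = 41500/652 = 63.65 J/K.
ΔS_total = -45.21 + 63.65 = 18.4 J/K, positive as the second law requires.

ΔS_total = 18.4 J/K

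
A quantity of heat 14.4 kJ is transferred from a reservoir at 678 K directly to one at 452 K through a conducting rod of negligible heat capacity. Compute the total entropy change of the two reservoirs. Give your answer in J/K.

ΔS_hot = −Q/T_H = −14400/678 = -21.24 J/K and ΔS_cold = +Q/T_C = 14400/452 = 31.86 J/K.
ΔS_total = -21.24 + 31.86 = 10.6 J/K, positive as the second law requires.

ΔS_total = 10.6 J/K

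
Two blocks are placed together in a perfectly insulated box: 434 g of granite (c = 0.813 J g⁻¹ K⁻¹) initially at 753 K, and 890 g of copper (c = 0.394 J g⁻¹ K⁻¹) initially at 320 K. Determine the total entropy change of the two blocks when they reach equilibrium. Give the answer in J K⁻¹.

Energy balance: T_f = (m₁c₁T₁ + m₂c₂T₂)/(m₁c₁ + m₂c₂) = 537.17 K.
ΔS₁ = m₁c₁ ln(T_f/T₁) = 352.842 × ln(537.17/753) = -119.17 J/K.
ΔS₂ = m₂c₂ ln(T_f/T₂) = 350.66 × ln(537.17/320) = 181.64 J/K.
ΔS_total = -119.17 + 181.64 = 62.5 J/K.

ΔS_total = 62.5 J/K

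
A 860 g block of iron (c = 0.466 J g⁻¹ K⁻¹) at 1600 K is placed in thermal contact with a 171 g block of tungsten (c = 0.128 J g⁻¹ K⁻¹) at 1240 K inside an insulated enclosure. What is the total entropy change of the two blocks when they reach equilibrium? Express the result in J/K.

ΔS_total = 0.625 J/K

Energy balance: T_f = (m₁c₁T₁ + m₂c₂T₂)/(m₁c₁ + m₂c₂) = 1581.4 K.
ΔS₁ = m₁c₁ ln(T_f/T₁) = 400.76 × ln(1581.4/1600) = -4.6972 J/K.
ΔS₂ = m₂c₂ ln(T_f/T₂) = 21.888 × ln(1581.4/1240) = 5.3225 J/K.
ΔS_total = -4.6972 + 5.3225 = 0.625 J/K.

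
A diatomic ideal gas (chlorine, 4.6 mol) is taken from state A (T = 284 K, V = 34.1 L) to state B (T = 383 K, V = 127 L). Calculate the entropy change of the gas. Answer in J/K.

Entropy is a state function: ΔS = nC_V ln(T₂/T₁) + nR ln(V₂/V₁), with C_V = 5R/2 = 20.79 J mol⁻¹ K⁻¹ for a diatomic ideal gas.
ΔS = 4.6 × [20.79 × ln(383/284) + 8.314 × ln(127/34.1)] = 78.9 J/K.

ΔS = 78.9 J/K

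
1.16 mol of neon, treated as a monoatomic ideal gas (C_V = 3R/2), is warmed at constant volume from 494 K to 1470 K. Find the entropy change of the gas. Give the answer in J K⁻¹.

At constant volume, ΔS = nC_V ln(T₂/T₁) with C_V = 3R/2 = 12.47 J mol⁻¹ K⁻¹.
ΔS = 1.16 × 12.47 × ln(1470/494) = 15.8 J/K.

ΔS = 15.8 J/K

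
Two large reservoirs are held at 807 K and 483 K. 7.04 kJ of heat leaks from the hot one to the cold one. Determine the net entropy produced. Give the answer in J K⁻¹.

ΔS_total = 5.85 J/K

ΔS_hot = −Q/T_H = −7040/807 = -8.7237 J/K and ΔS_cold = +Q/T_C = 7040/483 = 14.576 J/K.
ΔS_total = -8.7237 + 14.576 = 5.85 J/K, positive as the second law requires.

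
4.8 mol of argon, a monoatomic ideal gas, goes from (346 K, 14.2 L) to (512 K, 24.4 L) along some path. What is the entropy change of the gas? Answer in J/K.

Entropy is a state function: ΔS = nC_V ln(T₂/T₁) + nR ln(V₂/V₁), with C_V = 3R/2 = 12.47 J mol⁻¹ K⁻¹ for a monoatomic ideal gas.
ΔS = 4.8 × [12.47 × ln(512/346) + 8.314 × ln(24.4/14.2)] = 45.1 J/K.

ΔS = 45.1 J/K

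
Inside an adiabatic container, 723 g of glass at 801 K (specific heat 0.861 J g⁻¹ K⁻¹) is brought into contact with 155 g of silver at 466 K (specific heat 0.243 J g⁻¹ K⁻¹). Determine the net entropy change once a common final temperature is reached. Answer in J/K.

Energy balance: T_f = (m₁c₁T₁ + m₂c₂T₂)/(m₁c₁ + m₂c₂) = 781.89 K.
ΔS₁ = m₁c₁ ln(T_f/T₁) = 622.503 × ln(781.89/801) = -15.03 J/K.
ΔS₂ = m₂c₂ ln(T_f/T₂) = 37.665 × ln(781.89/466) = 19.49 J/K.
ΔS_total = -15.03 + 19.49 = 4.46 J/K.

ΔS_total = 4.46 J/K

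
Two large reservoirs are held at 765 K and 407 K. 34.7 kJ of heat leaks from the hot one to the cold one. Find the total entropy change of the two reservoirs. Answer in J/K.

ΔS_total = 39.9 J/K

ΔS_hot = −Q/T_H = −34700/765 = -45.36 J/K and ΔS_cold = +Q/T_C = 34700/407 = 85.26 J/K.
ΔS_total = -45.36 + 85.26 = 39.9 J/K, positive as the second law requires.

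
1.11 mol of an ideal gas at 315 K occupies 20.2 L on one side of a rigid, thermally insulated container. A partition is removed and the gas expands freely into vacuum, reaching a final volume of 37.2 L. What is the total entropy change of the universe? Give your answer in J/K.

For an ideal gas in free expansion Q = 0 and W = 0, so T is unchanged.
Entropy is a state function; using a reversible isothermal path, ΔS_gas = nR ln(V₂/V₁) = 1.11 × 8.314 × ln(37.2/20.2) = 5.64 J/K.
The insulated surroundings exchange no heat, so ΔS_surr = 0 and ΔS_universe = ΔS_gas.

ΔS_universe = 5.64 J/K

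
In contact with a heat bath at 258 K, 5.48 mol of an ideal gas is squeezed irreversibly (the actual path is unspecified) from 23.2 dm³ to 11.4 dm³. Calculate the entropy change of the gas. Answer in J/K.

ΔS_gas = -32.4 J/K

Entropy is a state function, so ΔS_gas depends only on the end states.
For an isothermal ideal gas ΔS_gas = nR ln(V₂/V₁) = 5.48 × 8.314 × ln(11.4/23.2) = -32.4 J/K.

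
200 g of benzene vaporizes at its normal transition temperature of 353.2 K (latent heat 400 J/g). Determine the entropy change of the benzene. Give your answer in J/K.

Heat absorbed by the substance: Q = mL = 200 × 400 = 80000 J.
At constant T, ΔS = Q_rev/T = 80000 / 353.2 = 227 J/K.

ΔS = 227 J/K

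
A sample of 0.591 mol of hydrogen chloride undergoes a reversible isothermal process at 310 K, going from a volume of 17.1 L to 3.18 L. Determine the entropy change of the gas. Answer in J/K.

ΔS_gas = -8.27 J/K

For an isothermal ideal gas ΔS_gas = nR ln(V₂/V₁) = 0.591 × 8.314 × ln(3.18/17.1) = -8.27 J/K.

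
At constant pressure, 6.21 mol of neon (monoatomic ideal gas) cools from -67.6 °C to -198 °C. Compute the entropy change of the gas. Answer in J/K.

In kelvin: T₁ = 205.55 K, T₂ = 75.15 K. At constant pressure, ΔS = nC_p ln(T₂/T₁) with C_p = 5R/2 = 20.79 J mol⁻¹ K⁻¹.
ΔS = 6.21 × 20.79 × ln(75.15/205.55) = -130 J/K.

ΔS = -130 J/K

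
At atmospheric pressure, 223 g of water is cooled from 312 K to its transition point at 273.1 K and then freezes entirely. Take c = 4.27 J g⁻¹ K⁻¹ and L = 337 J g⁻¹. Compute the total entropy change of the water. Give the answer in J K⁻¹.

Cooling step: ΔS₁ = m c ln(T_tr/T_i) = 223 × 4.27 × ln(273.1/312) = -126.8 J/K.
Phase change: ΔS₂ = −mL/T_tr = −223 × 337 / 273.1 = -275.2 J/K.
ΔS_total = (-126.8) + (-275.2) = -402 J/K.

ΔS = -402 J/K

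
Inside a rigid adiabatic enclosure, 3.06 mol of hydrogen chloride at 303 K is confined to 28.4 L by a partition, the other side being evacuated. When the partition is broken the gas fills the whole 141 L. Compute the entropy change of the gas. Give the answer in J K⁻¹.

ΔS_gas = 40.8 J/K

For an ideal gas in free expansion Q = 0 and W = 0, so T is unchanged.
Entropy is a state function; using a reversible isothermal path, ΔS_gas = nR ln(V₂/V₁) = 3.06 × 8.314 × ln(141/28.4) = 40.8 J/K.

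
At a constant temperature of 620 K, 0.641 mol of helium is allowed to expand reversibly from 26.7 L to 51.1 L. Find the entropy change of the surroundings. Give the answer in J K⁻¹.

ΔS_surr = -3.46 J/K

For an isothermal ideal gas ΔS_gas = nR ln(V₂/V₁) = 0.641 × 8.314 × ln(51.1/26.7) = 3.46 J/K.
The process is reversible, so ΔS_surr = −ΔS_gas = -3.46 J/K and ΔS_universe = 0.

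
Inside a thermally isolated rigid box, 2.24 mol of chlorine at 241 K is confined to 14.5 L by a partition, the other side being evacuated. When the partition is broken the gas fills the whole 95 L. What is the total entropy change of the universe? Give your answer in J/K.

For an ideal gas in free expansion Q = 0 and W = 0, so T is unchanged.
Entropy is a state function; using a reversible isothermal path, ΔS_gas = nR ln(V₂/V₁) = 2.24 × 8.314 × ln(95/14.5) = 35 J/K.
The insulated surroundings exchange no heat, so ΔS_surr = 0 and ΔS_universe = ΔS_gas.

ΔS_universe = 35 J/K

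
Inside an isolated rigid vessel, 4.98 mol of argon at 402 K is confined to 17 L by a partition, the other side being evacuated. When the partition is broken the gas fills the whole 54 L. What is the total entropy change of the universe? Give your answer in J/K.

For an ideal gas in free expansion Q = 0 and W = 0, so T is unchanged.
Entropy is a state function; using a reversible isothermal path, ΔS_gas = nR ln(V₂/V₁) = 4.98 × 8.314 × ln(54/17) = 47.9 J/K.
The insulated surroundings exchange no heat, so ΔS_surr = 0 and ΔS_universe = ΔS_gas.

ΔS_universe = 47.9 J/K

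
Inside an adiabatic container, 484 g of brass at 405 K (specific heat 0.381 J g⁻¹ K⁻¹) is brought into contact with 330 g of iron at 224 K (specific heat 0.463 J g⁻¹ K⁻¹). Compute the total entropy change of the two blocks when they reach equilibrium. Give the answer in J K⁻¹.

Energy balance: T_f = (m₁c₁T₁ + m₂c₂T₂)/(m₁c₁ + m₂c₂) = 322.98 K.
ΔS₁ = m₁c₁ ln(T_f/T₁) = 184.404 × ln(322.98/405) = -41.73 J/K.
ΔS₂ = m₂c₂ ln(T_f/T₂) = 152.79 × ln(322.98/224) = 55.91 J/K.
ΔS_total = -41.73 + 55.91 = 14.2 J/K.

ΔS_total = 14.2 J/K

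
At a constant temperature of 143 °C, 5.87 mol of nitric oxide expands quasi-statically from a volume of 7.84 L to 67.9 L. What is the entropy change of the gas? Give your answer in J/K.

ΔS_gas = 105 J/K

For an isothermal ideal gas ΔS_gas = nR ln(V₂/V₁) = 5.87 × 8.314 × ln(67.9/7.84) = 105 J/K.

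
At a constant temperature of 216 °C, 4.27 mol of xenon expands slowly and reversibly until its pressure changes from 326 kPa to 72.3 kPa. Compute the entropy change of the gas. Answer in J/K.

ΔS_gas = 53.5 J/K

For an isothermal ideal gas ΔS_gas = nR ln(P₁/P₂) = 4.27 × 8.314 × ln(326/72.3) = 53.5 J/K.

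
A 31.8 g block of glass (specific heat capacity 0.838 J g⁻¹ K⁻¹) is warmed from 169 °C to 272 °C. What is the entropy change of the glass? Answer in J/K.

ΔS = 5.58 J/K

In kelvin: T₁ = 442.15 K, T₂ = 545.15 K. ΔS = ∫dQ_rev/T = m c ln(T₂/T₁) = 31.8 × 0.838 × ln(545.15/442.15) = 5.58 J/K.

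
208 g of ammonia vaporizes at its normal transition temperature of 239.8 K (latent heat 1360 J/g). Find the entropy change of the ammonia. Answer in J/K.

Heat absorbed by the substance: Q = mL = 208 × 1360 = 282880 J.
At constant T, ΔS = Q_rev/T = 282880 / 239.8 = 1180 J/K.

ΔS = 1180 J/K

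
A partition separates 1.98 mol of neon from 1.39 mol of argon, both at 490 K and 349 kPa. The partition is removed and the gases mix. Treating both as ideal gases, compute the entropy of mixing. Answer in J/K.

Mole fractions: x_A = 1.98/3.37 = 0.588, x_B = 0.412.
ΔS_mix = −R(n_A ln x_A + n_B ln x_B) = −8.314 × (1.98 ln 0.588 + 1.39 ln 0.412) = 19 J/K.

ΔS_mix = 19 J/K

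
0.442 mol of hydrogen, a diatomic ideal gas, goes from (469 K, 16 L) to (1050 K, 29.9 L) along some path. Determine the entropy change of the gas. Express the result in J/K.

Entropy is a state function: ΔS = nC_V ln(T₂/T₁) + nR ln(V₂/V₁), with C_V = 5R/2 = 20.79 J mol⁻¹ K⁻¹ for a diatomic ideal gas.
ΔS = 0.442 × [20.79 × ln(1050/469) + 8.314 × ln(29.9/16)] = 9.7 J/K.

ΔS = 9.7 J/K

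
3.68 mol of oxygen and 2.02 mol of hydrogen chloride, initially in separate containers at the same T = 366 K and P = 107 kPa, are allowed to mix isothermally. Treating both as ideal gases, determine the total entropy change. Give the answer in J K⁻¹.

ΔS_mix = 30.8 J/K

Mole fractions: x_A = 3.68/5.7 = 0.646, x_B = 0.354.
ΔS_mix = −R(n_A ln x_A + n_B ln x_B) = −8.314 × (3.68 ln 0.646 + 2.02 ln 0.354) = 30.8 J/K.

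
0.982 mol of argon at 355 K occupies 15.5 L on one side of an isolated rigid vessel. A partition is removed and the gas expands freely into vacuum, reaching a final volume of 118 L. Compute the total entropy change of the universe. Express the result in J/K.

No heat is exchanged and no work is done, so the ideal-gas temperature stays constant.
Entropy is a state function; using a reversible isothermal path, ΔS_gas = nR ln(V₂/V₁) = 0.982 × 8.314 × ln(118/15.5) = 16.6 J/K.
The insulated surroundings exchange no heat, so ΔS_surr = 0 and ΔS_universe = ΔS_gas.

ΔS_universe = 16.6 J/K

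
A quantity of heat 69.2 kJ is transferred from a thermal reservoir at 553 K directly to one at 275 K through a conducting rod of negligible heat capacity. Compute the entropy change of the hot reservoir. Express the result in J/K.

ΔS_hot = -125 J/K

The hot reservoir loses heat Q, so ΔS_hot = −Q/T_H = −69200/553 = -125 J/K.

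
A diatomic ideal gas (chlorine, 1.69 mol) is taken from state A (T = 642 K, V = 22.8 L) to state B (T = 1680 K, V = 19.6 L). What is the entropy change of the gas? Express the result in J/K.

ΔS = 31.7 J/K

Entropy is a state function: ΔS = nC_V ln(T₂/T₁) + nR ln(V₂/V₁), with C_V = 5R/2 = 20.79 J mol⁻¹ K⁻¹ for a diatomic ideal gas.
ΔS = 1.69 × [20.79 × ln(1680/642) + 8.314 × ln(19.6/22.8)] = 31.7 J/K.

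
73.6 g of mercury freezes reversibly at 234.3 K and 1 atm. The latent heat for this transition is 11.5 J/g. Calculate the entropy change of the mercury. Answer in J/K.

ΔS = -3.61 J/K

Heat released by the substance: Q = −mL = −73.6 × 11.5 = −846.4 J.
At constant T, ΔS = Q_rev/T = −846.4 / 234.3 = -3.61 J/K.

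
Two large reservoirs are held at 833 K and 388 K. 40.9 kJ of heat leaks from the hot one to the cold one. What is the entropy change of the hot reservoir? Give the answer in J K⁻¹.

ΔS_hot = -49.1 J/K

The hot reservoir loses heat Q, so ΔS_hot = −Q/T_H = −40900/833 = -49.1 J/K.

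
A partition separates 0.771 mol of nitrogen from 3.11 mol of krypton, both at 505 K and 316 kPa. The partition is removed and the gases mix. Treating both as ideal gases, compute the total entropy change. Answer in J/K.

Mole fractions: x_A = 0.771/3.88 = 0.199, x_B = 0.801.
ΔS_mix = −R(n_A ln x_A + n_B ln x_B) = −8.314 × (0.771 ln 0.199 + 3.11 ln 0.801) = 16.1 J/K.

ΔS_mix = 16.1 J/K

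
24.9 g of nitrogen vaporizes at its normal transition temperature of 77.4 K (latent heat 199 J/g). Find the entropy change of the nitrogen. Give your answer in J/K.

Heat absorbed by the substance: Q = mL = 24.9 × 199 = 4955.1 J.
At constant T, ΔS = Q_rev/T = 4955.1 / 77.4 = 64 J/K.

ΔS = 64 J/K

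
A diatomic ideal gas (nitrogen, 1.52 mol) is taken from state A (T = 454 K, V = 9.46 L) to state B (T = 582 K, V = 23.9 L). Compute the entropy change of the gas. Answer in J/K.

ΔS = 19.6 J/K

Entropy is a state function: ΔS = nC_V ln(T₂/T₁) + nR ln(V₂/V₁), with C_V = 5R/2 = 20.79 J mol⁻¹ K⁻¹ for a diatomic ideal gas.
ΔS = 1.52 × [20.79 × ln(582/454) + 8.314 × ln(23.9/9.46)] = 19.6 J/K.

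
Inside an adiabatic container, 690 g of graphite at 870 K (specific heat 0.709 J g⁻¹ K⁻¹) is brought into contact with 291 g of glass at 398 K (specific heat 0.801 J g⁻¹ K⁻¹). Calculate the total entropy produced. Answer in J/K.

Energy balance: T_f = (m₁c₁T₁ + m₂c₂T₂)/(m₁c₁ + m₂c₂) = 717.68 K.
ΔS₁ = m₁c₁ ln(T_f/T₁) = 489.21 × ln(717.68/870) = -94.156 J/K.
ΔS₂ = m₂c₂ ln(T_f/T₂) = 233.091 × ln(717.68/398) = 137.42 J/K.
ΔS_total = -94.156 + 137.42 = 43.3 J/K.

ΔS_total = 43.3 J/K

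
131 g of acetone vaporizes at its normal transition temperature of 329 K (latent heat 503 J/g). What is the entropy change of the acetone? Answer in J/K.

Heat absorbed by the substance: Q = mL = 131 × 503 = 65893 J.
At constant T, ΔS = Q_rev/T = 65893 / 329 = 200 J/K.

ΔS = 200 J/K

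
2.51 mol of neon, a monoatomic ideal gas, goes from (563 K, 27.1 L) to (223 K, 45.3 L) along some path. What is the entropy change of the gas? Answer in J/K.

ΔS = -18.3 J/K

Entropy is a state function: ΔS = nC_V ln(T₂/T₁) + nR ln(V₂/V₁), with C_V = 3R/2 = 12.47 J mol⁻¹ K⁻¹ for a monoatomic ideal gas.
ΔS = 2.51 × [12.47 × ln(223/563) + 8.314 × ln(45.3/27.1)] = -18.3 J/K.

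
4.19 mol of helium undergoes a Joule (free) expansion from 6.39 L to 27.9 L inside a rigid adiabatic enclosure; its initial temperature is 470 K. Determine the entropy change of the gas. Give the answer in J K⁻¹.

No heat is exchanged and no work is done, so the ideal-gas temperature stays constant.
Entropy is a state function; using a reversible isothermal path, ΔS_gas = nR ln(V₂/V₁) = 4.19 × 8.314 × ln(27.9/6.39) = 51.3 J/K.

ΔS_gas = 51.3 J/K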